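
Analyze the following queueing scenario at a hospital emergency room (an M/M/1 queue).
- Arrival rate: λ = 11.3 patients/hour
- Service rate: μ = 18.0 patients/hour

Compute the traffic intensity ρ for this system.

Server utilization: ρ = λ/μ
ρ = 11.3/18.0 = 0.6278
The server is busy 62.78% of the time.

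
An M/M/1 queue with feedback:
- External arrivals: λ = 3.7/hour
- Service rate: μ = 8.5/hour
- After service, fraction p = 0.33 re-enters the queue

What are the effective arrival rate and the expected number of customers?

Effective arrival rate: λ_eff = λ/(1-p) = 3.7/(1-0.33) = 3.7/0.67 = 5.5224
ρ = λ_eff/μ = 5.5224/8.5 = 0.64969
L = ρ/(1-ρ) = 0.64969/(1-0.64969) = 1.8546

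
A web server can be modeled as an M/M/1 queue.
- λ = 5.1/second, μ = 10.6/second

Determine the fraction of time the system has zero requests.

ρ = λ/μ = 5.1/10.6 = 0.4811
P(0) = 1 - ρ = 1 - 0.4811 = 0.5189
The server is idle 51.89% of the time.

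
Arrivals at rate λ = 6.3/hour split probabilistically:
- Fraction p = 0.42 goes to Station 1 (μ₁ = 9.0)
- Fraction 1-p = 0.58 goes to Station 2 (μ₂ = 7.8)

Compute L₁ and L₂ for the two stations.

Effective rates: λ₁ = 6.3×0.42 = 2.646, λ₂ = 6.3×0.58 = 3.654
Station 1: ρ₁ = 2.646/9.0 = 0.2940, L₁ = ρ₁/(1-ρ₁) = 0.2940/(1-0.2940) = 0.4164
Station 2: ρ₂ = 3.654/7.8 = 0.46846, L₂ = ρ₂/(1-ρ₂) = 0.46846/(1-0.46846) = 0.8813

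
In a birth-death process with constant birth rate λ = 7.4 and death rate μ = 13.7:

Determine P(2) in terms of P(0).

For constant rates: P(n)/P(0) = (λ/μ)^n
P(2)/P(0) = (7.4/13.7)^2 = 0.54015^2 = 0.2918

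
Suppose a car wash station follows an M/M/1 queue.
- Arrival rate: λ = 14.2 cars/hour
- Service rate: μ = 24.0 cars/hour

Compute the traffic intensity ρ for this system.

Server utilization: ρ = λ/μ
ρ = 14.2/24.0 = 0.5917
The server is busy 59.17% of the time.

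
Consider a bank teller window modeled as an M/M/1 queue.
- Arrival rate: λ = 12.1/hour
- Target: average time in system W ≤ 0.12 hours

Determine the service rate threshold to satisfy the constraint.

For M/M/1: W = 1/(μ-λ)
Need W ≤ 0.12, so 1/(μ-λ) ≤ 0.12
μ - λ ≥ 1/0.12 = 8.3333
μ ≥ 12.1 + 8.3333 = 20.4333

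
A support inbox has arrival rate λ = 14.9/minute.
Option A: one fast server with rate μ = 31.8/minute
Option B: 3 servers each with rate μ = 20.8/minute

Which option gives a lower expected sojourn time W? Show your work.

Option A: single server μ = 31.8 (M/M/1)
  ρ_A = 14.9/31.8 = 0.4686
  W_A = 1/(μ-λ) = 1/(31.8-14.9) = 1/16.90 = 0.05917

Option B: 3 servers μ = 20.8 (M/M/3)
  ρ_B = λ/(cμ) = 14.9/(3×20.8) = 0.2388
  Offered load a = λ/μ = cρ = 14.9/20.8 = 0.7163
  P₀ = [ Σₙ₌₀^2 aⁿ/n! + a^3/(3!(1-ρ)) ]⁻¹
  Σ = a^0/0! + a^1/1! + a^2/2! = 1.0000 + 0.7163 + 0.2566 = 1.9729
  a^3/(3!(1-ρ)) = 0.36759/(6 × 0.76122) = 0.08048
  P₀ = 1/(1.9729 + 0.08048) = 0.4870
  Lq = P₀·a^3·ρ / (3!(1-ρ)²) = 0.48700 × 0.36759 × 0.23878 / (6 × 0.57945) = 0.01229
  Wq_B = Lq/λ = 0.0122949/14.9 = 0.00082516
  W_B = Wq_B + 1/μ = 0.00082516 + 0.048077 = 0.04890

Since W_B = 0.04890 < W_A = 0.05917, Option B (multiple servers) has the shorter time in system.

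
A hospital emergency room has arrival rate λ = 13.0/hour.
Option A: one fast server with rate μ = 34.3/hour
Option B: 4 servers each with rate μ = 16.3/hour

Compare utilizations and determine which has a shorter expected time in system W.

Option A: single server μ = 34.3 (M/M/1)
  ρ_A = 13.0/34.3 = 0.3790
  W_A = 1/(μ-λ) = 1/(34.3-13.0) = 1/21.30 = 0.04695

Option B: 4 servers μ = 16.3 (M/M/4)
  ρ_B = λ/(cμ) = 13.0/(4×16.3) = 0.1994
  Offered load a = λ/μ = cρ = 13.0/16.3 = 0.7975
  P₀ = [ Σₙ₌₀^3 aⁿ/n! + a^4/(4!(1-ρ)) ]⁻¹
  Σ = a^0/0! + a^1/1! + a^2/2! + a^3/3! = 1.0000 + 0.7975 + 0.3180 + 0.08455 = 2.2001
  a^4/(4!(1-ρ)) = 0.4046/(24 × 0.8006) = 0.02106
  P₀ = 1/(2.2001 + 0.02106) = 0.4502
  Lq = P₀·a^4·ρ / (4!(1-ρ)²) = 0.4502 × 0.4046 × 0.1994 / (24 × 0.6410) = 0.002361
  Wq_B = Lq/λ = 0.002361/13.0 = 0.0001816
  W_B = Wq_B + 1/μ = 0.0001816 + 0.06135 = 0.06153

Since W_A = 0.04695 < W_B = 0.06153, Option A (single fast server) has the shorter time in system.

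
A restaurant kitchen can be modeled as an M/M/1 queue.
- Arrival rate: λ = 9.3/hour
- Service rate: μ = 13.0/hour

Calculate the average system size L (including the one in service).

ρ = λ/μ = 9.3/13.0 = 0.7154
For M/M/1: L = λ/(μ-λ)
L = 9.3/(13.0-9.3) = 9.3/3.70
L = 2.5135 orders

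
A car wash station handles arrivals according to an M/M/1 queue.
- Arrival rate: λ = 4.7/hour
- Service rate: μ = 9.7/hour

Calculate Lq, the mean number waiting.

ρ = λ/μ = 4.7/9.7 = 0.4845
For M/M/1: Lq = λ²/(μ(μ-λ))
Lq = 22.09/(9.7 × 5.00)
Lq = 0.4555 cars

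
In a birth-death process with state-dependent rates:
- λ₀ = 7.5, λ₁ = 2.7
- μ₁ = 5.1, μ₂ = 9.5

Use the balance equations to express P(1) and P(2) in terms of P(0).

Balance equations:
State 0: λ₀P₀ = μ₁P₁ → P₁ = (λ₀/μ₁)P₀ = (7.5/5.1)P₀ = 1.4706P₀
State 1: P₂ = (λ₀λ₁)/(μ₁μ₂)P₀ = (7.5×2.7)/(5.1×9.5)P₀ = 0.4180P₀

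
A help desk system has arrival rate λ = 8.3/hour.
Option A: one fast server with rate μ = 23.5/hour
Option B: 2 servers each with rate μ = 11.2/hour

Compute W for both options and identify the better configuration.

Option A: single server μ = 23.5 (M/M/1)
  ρ_A = 8.3/23.5 = 0.3532
  W_A = 1/(μ-λ) = 1/(23.5-8.3) = 1/15.20 = 0.06579

Option B: 2 servers μ = 11.2 (M/M/2)
  ρ_B = λ/(cμ) = 8.3/(2×11.2) = 0.3705
  Offered load a = λ/μ = cρ = 8.3/11.2 = 0.7411
  P₀ = [ Σₙ₌₀^1 aⁿ/n! + a^2/(2!(1-ρ)) ]⁻¹
  Σ = a^0/0! + a^1/1! = 1.0000 + 0.7411 = 1.7411
  a^2/(2!(1-ρ)) = 0.5492/(2 × 0.6295) = 0.4362
  P₀ = 1/(1.7411 + 0.4362) = 0.4593
  Lq = P₀·a^2·ρ / (2!(1-ρ)²) = 0.4593 × 0.5492 × 0.3705 / (2 × 0.3962) = 0.1179
  Wq_B = Lq/λ = 0.11794/8.3 = 0.01421
  W_B = Wq_B + 1/μ = 0.01421 + 0.08929 = 0.1035

Since W_A = 0.06579 < W_B = 0.1035, Option A (single fast server) has the shorter time in system.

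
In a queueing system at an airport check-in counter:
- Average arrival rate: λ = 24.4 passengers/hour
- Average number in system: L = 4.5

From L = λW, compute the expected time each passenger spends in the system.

Little's Law: L = λW, so W = L/λ
W = 4.5/24.4 = 0.1844 hours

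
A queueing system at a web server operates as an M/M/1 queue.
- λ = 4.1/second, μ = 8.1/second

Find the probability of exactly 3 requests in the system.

ρ = λ/μ = 4.1/8.1 = 0.50617
P(n) = (1-ρ)ρⁿ
P(3) = (1-0.50617) × 0.50617^3
P(3) = 0.49383 × 0.12968
P(3) = 0.06404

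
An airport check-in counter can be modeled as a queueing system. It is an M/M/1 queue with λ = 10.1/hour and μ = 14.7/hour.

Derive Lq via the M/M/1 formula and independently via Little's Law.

Method 1 (direct): Lq = λ²/(μ(μ-λ)) = 102.01/(14.7 × 4.60) = 1.5086

Method 2 (Little's Law):
W = 1/(μ-λ) = 1/4.60 = 0.217391
Wq = W - 1/μ = 0.217391 - 0.0680272 = 0.149364
Lq = λWq = 10.1 × 0.149364 = 1.5086 ✔ (matches Method 1)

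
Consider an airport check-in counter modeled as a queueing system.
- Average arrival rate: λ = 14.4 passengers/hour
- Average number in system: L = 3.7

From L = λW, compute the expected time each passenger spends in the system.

Little's Law: L = λW, so W = L/λ
W = 3.7/14.4 = 0.2569 hours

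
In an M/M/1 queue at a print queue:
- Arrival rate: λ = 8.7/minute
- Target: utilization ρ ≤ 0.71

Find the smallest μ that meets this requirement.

ρ = λ/μ, so μ = λ/ρ
μ ≥ 8.7/0.71 = 12.2535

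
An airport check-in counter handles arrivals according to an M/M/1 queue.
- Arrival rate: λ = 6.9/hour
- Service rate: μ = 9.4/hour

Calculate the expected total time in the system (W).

First, compute utilization: ρ = λ/μ = 6.9/9.4 = 0.7340
For M/M/1: W = 1/(μ-λ)
W = 1/(9.4-6.9) = 1/2.50
W = 0.4000 hours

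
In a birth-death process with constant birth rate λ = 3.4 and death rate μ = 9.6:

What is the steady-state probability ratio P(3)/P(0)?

For constant rates: P(n)/P(0) = (λ/μ)^n
P(3)/P(0) = (3.4/9.6)^3 = 0.354167^3 = 0.04442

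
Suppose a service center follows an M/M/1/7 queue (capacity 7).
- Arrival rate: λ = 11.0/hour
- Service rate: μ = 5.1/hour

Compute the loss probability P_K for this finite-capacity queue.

ρ = λ/μ = 11.0/5.1 = 2.1569
P₀ = (1-ρ)/(1-ρ^(K+1)) = (1-2.1569)/(1-2.1569^8) = -1.1569/-467.4250 = 0.002475
P_K = P₀×ρ^K = 0.002475 × 2.1569^7 = 0.002475 × 217.1751 = 0.5375
Blocking probability = 53.75%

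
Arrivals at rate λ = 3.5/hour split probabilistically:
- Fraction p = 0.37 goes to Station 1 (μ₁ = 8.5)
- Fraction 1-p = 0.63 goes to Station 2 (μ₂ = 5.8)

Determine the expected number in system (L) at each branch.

Effective rates: λ₁ = 3.5×0.37 = 1.295, λ₂ = 3.5×0.63 = 2.205
Station 1: ρ₁ = 1.295/8.5 = 0.15235, L₁ = ρ₁/(1-ρ₁) = 0.15235/(1-0.15235) = 0.1797
Station 2: ρ₂ = 2.205/5.8 = 0.3802, L₂ = ρ₂/(1-ρ₂) = 0.3802/(1-0.3802) = 0.6134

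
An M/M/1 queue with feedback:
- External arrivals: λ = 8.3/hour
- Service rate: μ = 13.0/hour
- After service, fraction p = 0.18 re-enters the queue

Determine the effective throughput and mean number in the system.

Effective arrival rate: λ_eff = λ/(1-p) = 8.3/(1-0.18) = 8.3/0.82 = 10.12195
ρ = λ_eff/μ = 10.12195/13.0 = 0.77861
L = ρ/(1-ρ) = 0.77861/(1-0.77861) = 3.5169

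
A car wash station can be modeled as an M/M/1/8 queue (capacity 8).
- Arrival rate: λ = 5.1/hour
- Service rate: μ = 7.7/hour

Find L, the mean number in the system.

ρ = λ/μ = 5.1/7.7 = 0.66234
P₀ = (1-ρ)/(1-ρ^(K+1)) = (1-0.66234)/(1-0.66234^9) = 0.3377/0.9755 = 0.3462
P_K = P₀×ρ^K = 0.3462 × 0.66234^8 = 0.3462 × 0.03704 = 0.01282
L = ρ[1 - (K+1)ρ^K + Kρ^(K+1)] / [(1-ρ)(1-ρ^(K+1))]
L = 0.66234 × (1 - 9×0.03704 + 8×0.02453) / ((1 - 0.66234) × (1 - 0.02453)) = 1.7352 cars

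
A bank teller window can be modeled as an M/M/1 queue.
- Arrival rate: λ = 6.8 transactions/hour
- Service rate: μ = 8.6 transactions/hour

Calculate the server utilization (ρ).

Server utilization: ρ = λ/μ
ρ = 6.8/8.6 = 0.7907
The server is busy 79.07% of the time.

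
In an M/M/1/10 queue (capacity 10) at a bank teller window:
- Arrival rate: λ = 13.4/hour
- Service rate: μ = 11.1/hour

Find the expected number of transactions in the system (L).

ρ = λ/μ = 13.4/11.1 = 1.207207
P₀ = (1-ρ)/(1-ρ^(K+1)) = (1-1.207207)/(1-1.207207^11) = -0.2072/-6.9360 = 0.02987
P_K = P₀×ρ^K = 0.02987 × 1.207207^10 = 0.02987 × 6.5738 = 0.1964
L = ρ[1 - (K+1)ρ^K + Kρ^(K+1)] / [(1-ρ)(1-ρ^(K+1))]
L = 1.207207 × (1 - 11×6.573815 + 10×7.935955) / ((1 - 1.207207) × (1 - 7.935955)) = 6.7598 transactions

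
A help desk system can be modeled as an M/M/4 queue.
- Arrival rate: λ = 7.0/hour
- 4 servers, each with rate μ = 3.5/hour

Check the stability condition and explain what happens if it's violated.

Stability requires ρ = λ/(cμ) < 1
ρ = 7.0/(4 × 3.5) = 7.0/14.00 = 0.5000
Since 0.5000 < 1, the system is STABLE.
The servers are busy 50.00% of the time.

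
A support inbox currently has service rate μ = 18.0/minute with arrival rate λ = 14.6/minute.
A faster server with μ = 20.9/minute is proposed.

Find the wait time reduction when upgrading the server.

System 1: ρ₁ = 14.6/18.0 = 0.8111, W₁ = 1/(18.0-14.6) = 0.29412
System 2: ρ₂ = 14.6/20.9 = 0.6986, W₂ = 1/(20.9-14.6) = 0.15873
Improvement: (W₁-W₂)/W₁ = (0.29412-0.15873)/0.29412 = 46.03%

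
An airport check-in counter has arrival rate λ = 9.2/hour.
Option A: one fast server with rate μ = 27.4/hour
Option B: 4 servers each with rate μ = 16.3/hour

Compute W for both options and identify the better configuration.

Option A: single server μ = 27.4 (M/M/1)
  ρ_A = 9.2/27.4 = 0.3358
  W_A = 1/(μ-λ) = 1/(27.4-9.2) = 1/18.20 = 0.05495

Option B: 4 servers μ = 16.3 (M/M/4)
  ρ_B = λ/(cμ) = 9.2/(4×16.3) = 0.1411
  Offered load a = λ/μ = cρ = 9.2/16.3 = 0.5644
  P₀ = [ Σₙ₌₀^3 aⁿ/n! + a^4/(4!(1-ρ)) ]⁻¹
  Σ = a^0/0! + a^1/1! + a^2/2! + a^3/3! = 1.0000 + 0.5644 + 0.1593 + 0.02997 = 1.7537
  a^4/(4!(1-ρ)) = 0.10148/(24 × 0.85890) = 0.004923
  P₀ = 1/(1.7537 + 0.004923) = 0.5686
  Lq = P₀·a^4·ρ / (4!(1-ρ)²) = 0.5686 × 0.1015 × 0.1411 / (24 × 0.7377) = 0.0004599
  Wq_B = Lq/λ = 0.0004599/9.2 = 0.00004999
  W_B = Wq_B + 1/μ = 0.00004999 + 0.06135 = 0.06140

Since W_A = 0.05495 < W_B = 0.06140, Option A (single fast server) has the shorter time in system.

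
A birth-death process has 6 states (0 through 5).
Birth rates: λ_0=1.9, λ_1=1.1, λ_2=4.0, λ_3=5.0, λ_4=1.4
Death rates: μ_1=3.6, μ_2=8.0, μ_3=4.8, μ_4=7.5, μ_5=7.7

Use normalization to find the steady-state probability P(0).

Ratios P(n)/P(0) = (λ₀···λₙ₋₁)/(μ₁···μₙ):
P(1)/P(0) = (1.9)/(3.6) = 0.5278
P(2)/P(0) = (1.9×1.1)/(3.6×8.0) = 0.07257
P(3)/P(0) = (1.9×1.1×4.0)/(3.6×8.0×4.8) = 0.06047
P(4)/P(0) = (1.9×1.1×4.0×5.0)/(3.6×8.0×4.8×7.5) = 0.04032
P(5)/P(0) = (1.9×1.1×4.0×5.0×1.4)/(3.6×8.0×4.8×7.5×7.7) = 0.007330

Normalization: ∑ P(n) = 1
P(0) × (1.0000 + 0.5278 + 0.07257 + 0.06047 + 0.04032 + 0.007330) = 1
P(0) × 1.7085 = 1
P(0) = 1/1.7085 = 0.5853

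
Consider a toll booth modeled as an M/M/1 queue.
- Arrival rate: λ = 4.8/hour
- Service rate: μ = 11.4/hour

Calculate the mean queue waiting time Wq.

First, compute utilization: ρ = λ/μ = 4.8/11.4 = 0.4211
For M/M/1: Wq = λ/(μ(μ-λ))
Wq = 4.8/(11.4 × (11.4-4.8))
Wq = 4.8/(11.4 × 6.60)
Wq = 0.06380 hours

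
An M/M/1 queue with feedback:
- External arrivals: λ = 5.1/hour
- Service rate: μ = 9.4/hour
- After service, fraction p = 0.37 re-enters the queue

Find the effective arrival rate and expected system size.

Effective arrival rate: λ_eff = λ/(1-p) = 5.1/(1-0.37) = 5.1/0.63 = 8.09524
ρ = λ_eff/μ = 8.09524/9.4 = 0.861196
L = ρ/(1-ρ) = 0.861196/(1-0.861196) = 6.2044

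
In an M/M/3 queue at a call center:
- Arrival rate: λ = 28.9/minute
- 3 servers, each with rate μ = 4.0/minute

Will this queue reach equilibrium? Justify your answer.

Stability requires ρ = λ/(cμ) < 1
ρ = 28.9/(3 × 4.0) = 28.9/12.00 = 2.4083
Since 2.4083 ≥ 1, the system is UNSTABLE.
Need c > λ/μ = 28.9/4.0 = 7.22.
Minimum servers needed: c = 8.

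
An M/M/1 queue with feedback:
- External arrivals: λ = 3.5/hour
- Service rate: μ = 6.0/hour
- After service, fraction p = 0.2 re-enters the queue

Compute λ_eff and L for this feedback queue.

Effective arrival rate: λ_eff = λ/(1-p) = 3.5/(1-0.2) = 3.5/0.80 = 4.3750
ρ = λ_eff/μ = 4.3750/6.0 = 0.729167
L = ρ/(1-ρ) = 0.729167/(1-0.729167) = 2.6923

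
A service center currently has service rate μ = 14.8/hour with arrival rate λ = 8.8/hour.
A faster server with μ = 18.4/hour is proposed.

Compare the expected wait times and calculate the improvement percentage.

System 1: ρ₁ = 8.8/14.8 = 0.5946, W₁ = 1/(14.8-8.8) = 0.16667
System 2: ρ₂ = 8.8/18.4 = 0.4783, W₂ = 1/(18.4-8.8) = 0.10417
Improvement: (W₁-W₂)/W₁ = (0.16667-0.10417)/0.16667 = 37.50%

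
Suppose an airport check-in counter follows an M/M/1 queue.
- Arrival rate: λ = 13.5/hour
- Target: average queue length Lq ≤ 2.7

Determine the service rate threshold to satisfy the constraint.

For M/M/1: Lq = λ²/(μ(μ-λ))
Need Lq ≤ 2.7, i.e. μ(μ-λ) ≥ λ²/2.7
μ² - 13.5μ - 182.25/2.7 ≥ 0  →  μ² - 13.5μ - 67.5000 ≥ 0
Quadratic formula (positive root): μ = [λ + √(λ² + 4×67.5000)]/2
Discriminant: 182.25 + 4×67.5000 = 452.2500, √452.2500 = 21.2662
μ ≥ (13.5 + 21.2662)/2 = 17.3831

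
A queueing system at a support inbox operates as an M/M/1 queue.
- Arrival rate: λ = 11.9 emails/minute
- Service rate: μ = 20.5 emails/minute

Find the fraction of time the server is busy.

Server utilization: ρ = λ/μ
ρ = 11.9/20.5 = 0.5805
The server is busy 58.05% of the time.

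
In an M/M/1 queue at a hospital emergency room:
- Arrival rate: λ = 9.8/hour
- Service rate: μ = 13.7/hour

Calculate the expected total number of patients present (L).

ρ = λ/μ = 9.8/13.7 = 0.7153
For M/M/1: L = λ/(μ-λ)
L = 9.8/(13.7-9.8) = 9.8/3.90
L = 2.5128 patients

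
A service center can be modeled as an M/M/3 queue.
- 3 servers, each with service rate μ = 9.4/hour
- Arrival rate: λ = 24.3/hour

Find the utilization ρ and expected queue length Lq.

Traffic intensity: ρ = λ/(cμ) = 24.3/(3×9.4) = 0.8617
Since ρ = 0.8617 < 1, system is stable.
Offered load a = λ/μ = cρ = 24.3/9.4 = 2.5851
P₀ = [ Σₙ₌₀^2 aⁿ/n! + a^3/(3!(1-ρ)) ]⁻¹
Σ = a^0/0! + a^1/1! + a^2/2! = 1.0000 + 2.5851 + 3.3414 = 6.9265
a^3/(3!(1-ρ)) = 17.2757/(6 × 0.138298) = 20.8194
P₀ = 1/(6.9265 + 20.8194) = 0.03604
Lq = P₀·a^3·ρ / (3!(1-ρ)²) = 0.036041 × 17.2757 × 0.86170 / (6 × 0.019126) = 4.6753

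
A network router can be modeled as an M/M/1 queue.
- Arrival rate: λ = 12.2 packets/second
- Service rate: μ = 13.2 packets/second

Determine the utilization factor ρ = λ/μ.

Server utilization: ρ = λ/μ
ρ = 12.2/13.2 = 0.9242
The server is busy 92.42% of the time.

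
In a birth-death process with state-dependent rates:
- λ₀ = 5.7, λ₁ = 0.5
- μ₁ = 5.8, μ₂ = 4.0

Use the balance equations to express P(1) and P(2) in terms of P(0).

Balance equations:
State 0: λ₀P₀ = μ₁P₁ → P₁ = (λ₀/μ₁)P₀ = (5.7/5.8)P₀ = 0.9828P₀
State 1: P₂ = (λ₀λ₁)/(μ₁μ₂)P₀ = (5.7×0.5)/(5.8×4.0)P₀ = 0.1228P₀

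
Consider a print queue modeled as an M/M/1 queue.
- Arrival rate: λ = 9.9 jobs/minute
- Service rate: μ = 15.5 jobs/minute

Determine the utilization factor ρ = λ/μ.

Server utilization: ρ = λ/μ
ρ = 9.9/15.5 = 0.6387
The server is busy 63.87% of the time.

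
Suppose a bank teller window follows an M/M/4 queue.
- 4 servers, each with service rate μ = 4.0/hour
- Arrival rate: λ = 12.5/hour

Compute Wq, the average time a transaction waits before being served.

Traffic intensity: ρ = λ/(cμ) = 12.5/(4×4.0) = 0.7812
Since ρ = 0.7812 < 1, system is stable.
Offered load a = λ/μ = cρ = 12.5/4.0 = 3.1250
P₀ = [ Σₙ₌₀^3 aⁿ/n! + a^4/(4!(1-ρ)) ]⁻¹
Σ = a^0/0! + a^1/1! + a^2/2! + a^3/3! = 1.0000 + 3.1250 + 4.8828 + 5.0863 = 14.0941
a^4/(4!(1-ρ)) = 95.3674/(24 × 0.21875) = 18.1652
P₀ = 1/(14.0941 + 18.1652) = 0.03100
Lq = P₀·a^4·ρ / (4!(1-ρ)²) = 0.03100 × 95.3674 × 0.7812 / (24 × 0.04785) = 2.0111
Wq = Lq/λ = 2.0111/12.5 = 0.1609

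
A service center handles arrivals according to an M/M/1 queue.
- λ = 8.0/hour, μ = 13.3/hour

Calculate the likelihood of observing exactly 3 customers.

ρ = λ/μ = 8.0/13.3 = 0.6015
P(n) = (1-ρ)ρⁿ
P(3) = (1-0.6015) × 0.6015^3
P(3) = 0.39850 × 0.21762
P(3) = 0.08672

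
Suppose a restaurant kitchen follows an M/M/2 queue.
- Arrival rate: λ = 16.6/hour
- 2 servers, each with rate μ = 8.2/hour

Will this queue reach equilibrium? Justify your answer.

Stability requires ρ = λ/(cμ) < 1
ρ = 16.6/(2 × 8.2) = 16.6/16.40 = 1.0122
Since 1.0122 ≥ 1, the system is UNSTABLE.
Need c > λ/μ = 16.6/8.2 = 2.02.
Minimum servers needed: c = 3.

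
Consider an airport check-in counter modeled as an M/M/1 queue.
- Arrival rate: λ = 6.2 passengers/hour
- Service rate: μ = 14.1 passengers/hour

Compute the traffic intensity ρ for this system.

Server utilization: ρ = λ/μ
ρ = 6.2/14.1 = 0.4397
The server is busy 43.97% of the time.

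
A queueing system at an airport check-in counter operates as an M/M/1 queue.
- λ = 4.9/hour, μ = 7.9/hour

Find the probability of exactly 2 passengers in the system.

ρ = λ/μ = 4.9/7.9 = 0.6203
P(n) = (1-ρ)ρⁿ
P(2) = (1-0.6203) × 0.6203^2
P(2) = 0.3797 × 0.3848
P(2) = 0.1461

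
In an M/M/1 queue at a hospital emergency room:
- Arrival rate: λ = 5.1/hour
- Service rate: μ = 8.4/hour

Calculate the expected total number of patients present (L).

ρ = λ/μ = 5.1/8.4 = 0.6071
For M/M/1: L = λ/(μ-λ)
L = 5.1/(8.4-5.1) = 5.1/3.30
L = 1.5455 patients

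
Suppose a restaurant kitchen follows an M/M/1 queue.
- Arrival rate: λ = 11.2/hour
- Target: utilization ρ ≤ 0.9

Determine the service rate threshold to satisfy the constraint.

ρ = λ/μ, so μ = λ/ρ
μ ≥ 11.2/0.9 = 12.4444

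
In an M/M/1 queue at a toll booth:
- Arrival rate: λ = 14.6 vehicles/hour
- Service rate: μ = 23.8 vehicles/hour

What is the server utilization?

Server utilization: ρ = λ/μ
ρ = 14.6/23.8 = 0.6134
The server is busy 61.34% of the time.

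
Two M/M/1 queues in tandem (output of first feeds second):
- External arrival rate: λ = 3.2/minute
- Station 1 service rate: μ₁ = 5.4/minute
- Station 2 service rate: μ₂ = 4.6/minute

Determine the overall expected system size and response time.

By Jackson's theorem, each station behaves as independent M/M/1.
Station 1: ρ₁ = 3.2/5.4 = 0.5926, L₁ = ρ₁/(1-ρ₁) = λ/(μ₁-λ) = 3.2/2.20 = 1.45455
Station 2: ρ₂ = 3.2/4.6 = 0.6957, L₂ = ρ₂/(1-ρ₂) = λ/(μ₂-λ) = 3.2/1.40 = 2.28571
Total: L = L₁ + L₂ = 1.45455 + 2.28571 = 3.7403
W = L/λ = 3.7403/3.2 = 1.1688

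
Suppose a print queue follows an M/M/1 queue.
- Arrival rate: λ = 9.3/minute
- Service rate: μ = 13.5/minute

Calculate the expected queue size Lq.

ρ = λ/μ = 9.3/13.5 = 0.6889
For M/M/1: Lq = λ²/(μ(μ-λ))
Lq = 86.49/(13.5 × 4.20)
Lq = 1.5254 jobs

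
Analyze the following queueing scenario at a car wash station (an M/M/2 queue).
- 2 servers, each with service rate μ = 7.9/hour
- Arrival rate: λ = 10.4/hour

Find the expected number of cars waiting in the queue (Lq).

Traffic intensity: ρ = λ/(cμ) = 10.4/(2×7.9) = 0.6582
Since ρ = 0.6582 < 1, system is stable.
Offered load a = λ/μ = cρ = 10.4/7.9 = 1.3165
P₀ = [ Σₙ₌₀^1 aⁿ/n! + a^2/(2!(1-ρ)) ]⁻¹
Σ = a^0/0! + a^1/1! = 1.0000 + 1.3165 = 2.3165
a^2/(2!(1-ρ)) = 1.73306/(2 × 0.341772) = 2.5354
P₀ = 1/(2.3165 + 2.5354) = 0.2061
Lq = P₀·a^2·ρ / (2!(1-ρ)²) = 0.2061 × 1.7331 × 0.6582 / (2 × 0.1168) = 1.0064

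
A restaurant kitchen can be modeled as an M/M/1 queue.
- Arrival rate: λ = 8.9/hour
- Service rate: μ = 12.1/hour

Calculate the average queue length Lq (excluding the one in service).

ρ = λ/μ = 8.9/12.1 = 0.7355
For M/M/1: Lq = λ²/(μ(μ-λ))
Lq = 79.21/(12.1 × 3.20)
Lq = 2.0457 orders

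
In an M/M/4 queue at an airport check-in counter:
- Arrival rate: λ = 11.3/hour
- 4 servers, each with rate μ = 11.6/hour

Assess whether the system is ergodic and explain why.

Stability requires ρ = λ/(cμ) < 1
ρ = 11.3/(4 × 11.6) = 11.3/46.40 = 0.2435
Since 0.2435 < 1, the system is STABLE.
The servers are busy 24.35% of the time.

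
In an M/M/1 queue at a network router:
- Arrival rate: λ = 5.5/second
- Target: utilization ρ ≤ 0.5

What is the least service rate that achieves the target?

ρ = λ/μ, so μ = λ/ρ
μ ≥ 5.5/0.5 = 11.0000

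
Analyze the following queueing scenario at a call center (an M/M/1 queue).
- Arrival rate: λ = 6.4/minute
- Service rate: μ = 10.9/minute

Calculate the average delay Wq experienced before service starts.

First, compute utilization: ρ = λ/μ = 6.4/10.9 = 0.5872
For M/M/1: Wq = λ/(μ(μ-λ))
Wq = 6.4/(10.9 × (10.9-6.4))
Wq = 6.4/(10.9 × 4.50)
Wq = 0.1305 minutes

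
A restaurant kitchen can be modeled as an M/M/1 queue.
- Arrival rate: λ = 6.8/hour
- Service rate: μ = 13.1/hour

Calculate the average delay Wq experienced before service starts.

First, compute utilization: ρ = λ/μ = 6.8/13.1 = 0.5191
For M/M/1: Wq = λ/(μ(μ-λ))
Wq = 6.8/(13.1 × (13.1-6.8))
Wq = 6.8/(13.1 × 6.30)
Wq = 0.08239 hours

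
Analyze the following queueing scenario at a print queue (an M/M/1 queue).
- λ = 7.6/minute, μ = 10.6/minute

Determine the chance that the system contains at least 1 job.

ρ = λ/μ = 7.6/10.6 = 0.7170
P(N ≥ n) = ρⁿ
P(N ≥ 1) = 0.7170^1
P(N ≥ 1) = 0.7170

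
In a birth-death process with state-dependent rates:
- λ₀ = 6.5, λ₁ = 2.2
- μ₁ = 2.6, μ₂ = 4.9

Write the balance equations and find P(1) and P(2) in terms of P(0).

Balance equations:
State 0: λ₀P₀ = μ₁P₁ → P₁ = (λ₀/μ₁)P₀ = (6.5/2.6)P₀ = 2.5000P₀
State 1: P₂ = (λ₀λ₁)/(μ₁μ₂)P₀ = (6.5×2.2)/(2.6×4.9)P₀ = 1.1224P₀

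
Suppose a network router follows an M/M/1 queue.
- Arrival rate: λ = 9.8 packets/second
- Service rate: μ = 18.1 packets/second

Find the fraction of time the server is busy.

Server utilization: ρ = λ/μ
ρ = 9.8/18.1 = 0.5414
The server is busy 54.14% of the time.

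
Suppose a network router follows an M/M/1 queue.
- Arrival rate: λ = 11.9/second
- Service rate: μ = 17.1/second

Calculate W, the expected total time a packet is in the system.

First, compute utilization: ρ = λ/μ = 11.9/17.1 = 0.6959
For M/M/1: W = 1/(μ-λ)
W = 1/(17.1-11.9) = 1/5.20
W = 0.1923 seconds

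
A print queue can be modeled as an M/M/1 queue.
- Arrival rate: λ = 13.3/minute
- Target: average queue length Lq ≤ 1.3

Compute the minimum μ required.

For M/M/1: Lq = λ²/(μ(μ-λ))
Need Lq ≤ 1.3, i.e. μ(μ-λ) ≥ λ²/1.3
μ² - 13.3μ - 176.89/1.3 ≥ 0  →  μ² - 13.3μ - 136.06923 ≥ 0
Quadratic formula (positive root): μ = [λ + √(λ² + 4×136.06923)]/2
Discriminant: 176.89 + 4×136.06923 = 721.1669, √721.1669 = 26.8546
μ ≥ (13.3 + 26.8546)/2 = 20.0773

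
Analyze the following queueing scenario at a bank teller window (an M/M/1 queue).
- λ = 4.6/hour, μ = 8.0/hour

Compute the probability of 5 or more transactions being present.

ρ = λ/μ = 4.6/8.0 = 0.5750
P(N ≥ n) = ρⁿ
P(N ≥ 5) = 0.5750^5
P(N ≥ 5) = 0.06285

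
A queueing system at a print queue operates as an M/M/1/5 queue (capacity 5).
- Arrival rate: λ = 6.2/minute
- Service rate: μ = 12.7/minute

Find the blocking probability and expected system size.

ρ = λ/μ = 6.2/12.7 = 0.4882
P₀ = (1-ρ)/(1-ρ^(K+1)) = (1-0.4882)/(1-0.4882^6) = 0.5118/0.9865 = 0.5188
P_K = P₀×ρ^K = 0.5188 × 0.4882^5 = 0.5188 × 0.02773 = 0.01439
Blocking probability P_5 = 0.01439 (1.44%)
L = ρ[1 - (K+1)ρ^K + Kρ^(K+1)] / [(1-ρ)(1-ρ^(K+1))]
L = 0.4882 × (1 - 6×0.027732 + 5×0.013539) / ((1 - 0.4882) × (1 - 0.013539)) = 0.8715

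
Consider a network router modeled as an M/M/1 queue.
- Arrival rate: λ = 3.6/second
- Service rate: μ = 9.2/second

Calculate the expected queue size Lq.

ρ = λ/μ = 3.6/9.2 = 0.3913
For M/M/1: Lq = λ²/(μ(μ-λ))
Lq = 12.96/(9.2 × 5.60)
Lq = 0.2516 packets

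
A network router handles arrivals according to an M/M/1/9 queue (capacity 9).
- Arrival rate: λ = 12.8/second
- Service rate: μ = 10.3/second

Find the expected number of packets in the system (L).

ρ = λ/μ = 12.8/10.3 = 1.24272
P₀ = (1-ρ)/(1-ρ^(K+1)) = (1-1.24272)/(1-1.24272^10) = -0.2427/-7.7848 = 0.03118
P_K = P₀×ρ^K = 0.03118 × 1.24272^9 = 0.03118 × 7.0690 = 0.2204
L = ρ[1 - (K+1)ρ^K + Kρ^(K+1)] / [(1-ρ)(1-ρ^(K+1))]
L = 1.24272 × (1 - 10×7.0690 + 9×8.7848) / ((1 - 1.24272) × (1 - 8.7848)) = 6.1646 packets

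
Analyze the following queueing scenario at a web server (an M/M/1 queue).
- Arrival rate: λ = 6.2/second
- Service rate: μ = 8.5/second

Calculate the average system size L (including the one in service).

ρ = λ/μ = 6.2/8.5 = 0.7294
For M/M/1: L = λ/(μ-λ)
L = 6.2/(8.5-6.2) = 6.2/2.30
L = 2.6957 requests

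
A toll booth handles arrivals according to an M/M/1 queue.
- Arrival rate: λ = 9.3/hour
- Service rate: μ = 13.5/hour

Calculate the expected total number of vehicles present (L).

ρ = λ/μ = 9.3/13.5 = 0.6889
For M/M/1: L = λ/(μ-λ)
L = 9.3/(13.5-9.3) = 9.3/4.20
L = 2.2143 vehicles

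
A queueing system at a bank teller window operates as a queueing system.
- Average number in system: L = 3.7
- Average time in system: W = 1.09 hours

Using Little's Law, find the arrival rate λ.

Little's Law: L = λW, so λ = L/W
λ = 3.7/1.09 = 3.3945 transactions/hour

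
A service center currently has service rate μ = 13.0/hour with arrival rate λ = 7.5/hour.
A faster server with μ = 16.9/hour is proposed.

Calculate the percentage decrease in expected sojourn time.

System 1: ρ₁ = 7.5/13.0 = 0.5769, W₁ = 1/(13.0-7.5) = 0.18182
System 2: ρ₂ = 7.5/16.9 = 0.4438, W₂ = 1/(16.9-7.5) = 0.10638
Improvement: (W₁-W₂)/W₁ = (0.18182-0.10638)/0.18182 = 41.49%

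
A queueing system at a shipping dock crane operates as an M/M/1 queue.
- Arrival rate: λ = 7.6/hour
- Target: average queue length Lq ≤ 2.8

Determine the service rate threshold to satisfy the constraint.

For M/M/1: Lq = λ²/(μ(μ-λ))
Need Lq ≤ 2.8, i.e. μ(μ-λ) ≥ λ²/2.8
μ² - 7.6μ - 57.76/2.8 ≥ 0  →  μ² - 7.6μ - 20.6285714 ≥ 0
Quadratic formula (positive root): μ = [λ + √(λ² + 4×20.6285714)]/2
Discriminant: 57.76 + 4×20.6285714 = 140.27429, √140.27429 = 11.84374
μ ≥ (7.6 + 11.84374)/2 = 9.7219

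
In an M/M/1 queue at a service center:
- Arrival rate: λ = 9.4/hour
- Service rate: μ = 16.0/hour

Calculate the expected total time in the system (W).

First, compute utilization: ρ = λ/μ = 9.4/16.0 = 0.5875
For M/M/1: W = 1/(μ-λ)
W = 1/(16.0-9.4) = 1/6.60
W = 0.1515 hours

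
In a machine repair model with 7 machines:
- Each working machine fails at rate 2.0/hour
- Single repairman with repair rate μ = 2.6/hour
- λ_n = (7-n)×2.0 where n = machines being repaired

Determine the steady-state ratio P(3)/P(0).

P(3)/P(0) = ∏_{i=0}^{3-1} λ_i/μ_{i+1}
= (7-0)×2.0/2.6 × (7-1)×2.0/2.6 × (7-2)×2.0/2.6
= 95.5849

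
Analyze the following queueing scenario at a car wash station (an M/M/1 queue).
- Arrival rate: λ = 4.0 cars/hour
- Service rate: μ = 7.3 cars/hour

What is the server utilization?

Server utilization: ρ = λ/μ
ρ = 4.0/7.3 = 0.5479
The server is busy 54.79% of the time.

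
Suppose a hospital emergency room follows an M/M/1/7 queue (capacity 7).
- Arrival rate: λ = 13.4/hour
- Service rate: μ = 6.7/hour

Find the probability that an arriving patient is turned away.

ρ = λ/μ = 13.4/6.7 = 2.0000
P₀ = (1-ρ)/(1-ρ^(K+1)) = (1-2.0000)/(1-2.0000^8) = -1.0000/-255.0000 = 0.003922
P_K = P₀×ρ^K = 0.003922 × 2.0000^7 = 0.003922 × 128.0000 = 0.5020
Blocking probability = 50.20%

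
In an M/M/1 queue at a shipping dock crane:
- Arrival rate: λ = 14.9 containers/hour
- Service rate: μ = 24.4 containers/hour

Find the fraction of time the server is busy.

Server utilization: ρ = λ/μ
ρ = 14.9/24.4 = 0.6107
The server is busy 61.07% of the time.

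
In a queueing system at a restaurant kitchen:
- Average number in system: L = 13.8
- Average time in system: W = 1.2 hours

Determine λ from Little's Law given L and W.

Little's Law: L = λW, so λ = L/W
λ = 13.8/1.2 = 11.5000 orders/hour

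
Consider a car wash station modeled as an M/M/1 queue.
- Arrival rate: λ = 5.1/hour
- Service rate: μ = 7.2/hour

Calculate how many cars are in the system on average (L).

ρ = λ/μ = 5.1/7.2 = 0.7083
For M/M/1: L = λ/(μ-λ)
L = 5.1/(7.2-5.1) = 5.1/2.10
L = 2.4286 cars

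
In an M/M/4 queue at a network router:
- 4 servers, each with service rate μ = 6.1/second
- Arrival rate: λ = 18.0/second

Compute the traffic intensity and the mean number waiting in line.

Traffic intensity: ρ = λ/(cμ) = 18.0/(4×6.1) = 0.7377
Since ρ = 0.7377 < 1, system is stable.
Offered load a = λ/μ = cρ = 18.0/6.1 = 2.9508
P₀ = [ Σₙ₌₀^3 aⁿ/n! + a^4/(4!(1-ρ)) ]⁻¹
Σ = a^0/0! + a^1/1! + a^2/2! + a^3/3! = 1.0000 + 2.9508 + 4.3537 + 4.2823 = 12.5868
a^4/(4!(1-ρ)) = 75.8177/(24 × 0.262295) = 12.0440
P₀ = 1/(12.5868 + 12.0440) = 0.04060
Lq = P₀·a^4·ρ / (4!(1-ρ)²) = 0.040600 × 75.8177 × 0.73770 / (24 × 0.068799) = 1.3753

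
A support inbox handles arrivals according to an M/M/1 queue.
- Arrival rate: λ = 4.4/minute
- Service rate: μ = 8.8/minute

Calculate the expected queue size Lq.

ρ = λ/μ = 4.4/8.8 = 0.5000
For M/M/1: Lq = λ²/(μ(μ-λ))
Lq = 19.36/(8.8 × 4.40)
Lq = 0.5000 emails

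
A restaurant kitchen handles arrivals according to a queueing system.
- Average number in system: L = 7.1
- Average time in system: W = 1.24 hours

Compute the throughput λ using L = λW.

Little's Law: L = λW, so λ = L/W
λ = 7.1/1.24 = 5.7258 orders/hour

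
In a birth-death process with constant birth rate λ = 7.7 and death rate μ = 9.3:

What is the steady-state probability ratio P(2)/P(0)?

For constant rates: P(n)/P(0) = (λ/μ)^n
P(2)/P(0) = (7.7/9.3)^2 = 0.82796^2 = 0.6855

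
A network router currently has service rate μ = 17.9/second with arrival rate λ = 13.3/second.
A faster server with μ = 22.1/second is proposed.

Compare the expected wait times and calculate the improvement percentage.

System 1: ρ₁ = 13.3/17.9 = 0.7430, W₁ = 1/(17.9-13.3) = 0.21739
System 2: ρ₂ = 13.3/22.1 = 0.6018, W₂ = 1/(22.1-13.3) = 0.11364
Improvement: (W₁-W₂)/W₁ = (0.21739-0.11364)/0.21739 = 47.73%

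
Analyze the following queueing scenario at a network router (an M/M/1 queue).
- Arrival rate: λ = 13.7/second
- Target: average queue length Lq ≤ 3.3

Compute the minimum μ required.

For M/M/1: Lq = λ²/(μ(μ-λ))
Need Lq ≤ 3.3, i.e. μ(μ-λ) ≥ λ²/3.3
μ² - 13.7μ - 187.69/3.3 ≥ 0  →  μ² - 13.7μ - 56.87576 ≥ 0
Quadratic formula (positive root): μ = [λ + √(λ² + 4×56.87576)]/2
Discriminant: 187.69 + 4×56.87576 = 415.1930, √415.1930 = 20.37629
μ ≥ (13.7 + 20.37629)/2 = 17.0381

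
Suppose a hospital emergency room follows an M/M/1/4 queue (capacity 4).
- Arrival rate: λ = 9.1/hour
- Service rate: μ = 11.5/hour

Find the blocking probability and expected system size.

ρ = λ/μ = 9.1/11.5 = 0.7913
P₀ = (1-ρ)/(1-ρ^(K+1)) = (1-0.7913)/(1-0.7913^5) = 0.2087/0.6898 = 0.3026
P_K = P₀×ρ^K = 0.3026 × 0.7913^4 = 0.3026 × 0.3921 = 0.1186
Blocking probability P_4 = 0.1186 (11.86%)
L = ρ[1 - (K+1)ρ^K + Kρ^(K+1)] / [(1-ρ)(1-ρ^(K+1))]
L = 0.7913 × (1 - 5×0.392071 + 4×0.310246) / ((1 - 0.7913) × (1 - 0.310246)) = 1.5426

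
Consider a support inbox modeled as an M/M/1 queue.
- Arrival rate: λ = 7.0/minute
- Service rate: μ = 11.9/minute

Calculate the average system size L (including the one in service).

ρ = λ/μ = 7.0/11.9 = 0.5882
For M/M/1: L = λ/(μ-λ)
L = 7.0/(11.9-7.0) = 7.0/4.90
L = 1.4286 emails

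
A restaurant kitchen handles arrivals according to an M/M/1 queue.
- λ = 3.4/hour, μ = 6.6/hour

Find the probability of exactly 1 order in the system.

ρ = λ/μ = 3.4/6.6 = 0.5152
P(n) = (1-ρ)ρⁿ
P(1) = (1-0.5152) × 0.5152^1
P(1) = 0.4848 × 0.5152
P(1) = 0.2498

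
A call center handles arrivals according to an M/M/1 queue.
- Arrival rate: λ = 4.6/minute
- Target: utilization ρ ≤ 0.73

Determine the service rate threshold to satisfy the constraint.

ρ = λ/μ, so μ = λ/ρ
μ ≥ 4.6/0.73 = 6.3014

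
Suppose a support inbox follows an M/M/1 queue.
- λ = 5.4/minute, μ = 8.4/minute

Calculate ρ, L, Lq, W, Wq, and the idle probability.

Step 1: ρ = λ/μ = 5.4/8.4 = 0.6429
Step 2: L = λ/(μ-λ) = 5.4/3.00 = 1.8000
Step 3: Lq = λ²/(μ(μ-λ)) = 29.16/(8.4×3.00) = 1.1571
Step 4: W = 1/(μ-λ) = 1/3.00 = 0.33333
Step 5: Wq = λ/(μ(μ-λ)) = 5.4/(8.4×3.00) = 0.2143
Step 6: P(0) = 1-ρ = 0.3571
Verify: L = λW = 5.4×0.33333 = 1.8000 ✔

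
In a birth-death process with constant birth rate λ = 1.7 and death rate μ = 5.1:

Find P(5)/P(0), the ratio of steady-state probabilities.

For constant rates: P(n)/P(0) = (λ/μ)^n
P(5)/P(0) = (1.7/5.1)^5 = 0.33333^5 = 0.004115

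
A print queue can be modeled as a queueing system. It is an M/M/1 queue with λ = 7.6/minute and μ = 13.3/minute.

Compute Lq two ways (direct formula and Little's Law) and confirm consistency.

Method 1 (direct): Lq = λ²/(μ(μ-λ)) = 57.76/(13.3 × 5.70) = 0.7619

Method 2 (Little's Law):
W = 1/(μ-λ) = 1/5.70 = 0.17544
Wq = W - 1/μ = 0.17544 - 0.075188 = 0.10025
Lq = λWq = 7.6 × 0.10025 = 0.7619 ✔ (matches Method 1)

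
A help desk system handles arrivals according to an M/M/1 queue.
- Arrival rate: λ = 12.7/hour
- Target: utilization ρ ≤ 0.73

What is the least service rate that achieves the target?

ρ = λ/μ, so μ = λ/ρ
μ ≥ 12.7/0.73 = 17.3973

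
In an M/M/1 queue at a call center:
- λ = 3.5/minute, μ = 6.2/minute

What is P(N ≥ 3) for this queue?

ρ = λ/μ = 3.5/6.2 = 0.5645
P(N ≥ n) = ρⁿ
P(N ≥ 3) = 0.5645^3
P(N ≥ 3) = 0.1799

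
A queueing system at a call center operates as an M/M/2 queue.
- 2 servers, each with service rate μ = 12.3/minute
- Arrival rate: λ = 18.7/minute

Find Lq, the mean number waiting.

Traffic intensity: ρ = λ/(cμ) = 18.7/(2×12.3) = 0.7602
Since ρ = 0.7602 < 1, system is stable.
Offered load a = λ/μ = cρ = 18.7/12.3 = 1.5203
P₀ = [ Σₙ₌₀^1 aⁿ/n! + a^2/(2!(1-ρ)) ]⁻¹
Σ = a^0/0! + a^1/1! = 1.0000 + 1.5203 = 2.5203
a^2/(2!(1-ρ)) = 2.31139/(2 × 0.239837) = 4.8187
P₀ = 1/(2.5203 + 4.8187) = 0.1363
Lq = P₀·a^2·ρ / (2!(1-ρ)²) = 0.136259 × 2.31139 × 0.760163 / (2 × 0.0575220) = 2.0810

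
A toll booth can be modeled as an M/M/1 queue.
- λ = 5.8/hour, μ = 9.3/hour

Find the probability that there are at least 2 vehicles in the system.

ρ = λ/μ = 5.8/9.3 = 0.623656
P(N ≥ n) = ρⁿ
P(N ≥ 2) = 0.623656^2
P(N ≥ 2) = 0.3889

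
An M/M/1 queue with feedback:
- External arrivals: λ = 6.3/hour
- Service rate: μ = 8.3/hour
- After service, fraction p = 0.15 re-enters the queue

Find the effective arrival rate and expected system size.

Effective arrival rate: λ_eff = λ/(1-p) = 6.3/(1-0.15) = 6.3/0.85 = 7.411765
ρ = λ_eff/μ = 7.411765/8.3 = 0.892984
L = ρ/(1-ρ) = 0.892984/(1-0.892984) = 8.3444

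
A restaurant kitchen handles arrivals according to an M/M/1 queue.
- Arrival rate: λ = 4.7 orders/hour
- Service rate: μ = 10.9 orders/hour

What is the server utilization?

Server utilization: ρ = λ/μ
ρ = 4.7/10.9 = 0.4312
The server is busy 43.12% of the time.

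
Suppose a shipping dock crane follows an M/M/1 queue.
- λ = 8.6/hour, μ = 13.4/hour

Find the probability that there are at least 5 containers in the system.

ρ = λ/μ = 8.6/13.4 = 0.6418
P(N ≥ n) = ρⁿ
P(N ≥ 5) = 0.6418^5
P(N ≥ 5) = 0.1089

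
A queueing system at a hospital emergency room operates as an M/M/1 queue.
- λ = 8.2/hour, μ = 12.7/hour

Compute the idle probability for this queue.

ρ = λ/μ = 8.2/12.7 = 0.6457
P(0) = 1 - ρ = 1 - 0.6457 = 0.3543
The server is idle 35.43% of the time.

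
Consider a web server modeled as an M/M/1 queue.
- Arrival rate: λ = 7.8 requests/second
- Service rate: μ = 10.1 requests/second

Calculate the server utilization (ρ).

Server utilization: ρ = λ/μ
ρ = 7.8/10.1 = 0.7723
The server is busy 77.23% of the time.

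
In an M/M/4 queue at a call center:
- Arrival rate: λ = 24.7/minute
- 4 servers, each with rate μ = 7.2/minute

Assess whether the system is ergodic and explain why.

Stability requires ρ = λ/(cμ) < 1
ρ = 24.7/(4 × 7.2) = 24.7/28.80 = 0.8576
Since 0.8576 < 1, the system is STABLE.
The servers are busy 85.76% of the time.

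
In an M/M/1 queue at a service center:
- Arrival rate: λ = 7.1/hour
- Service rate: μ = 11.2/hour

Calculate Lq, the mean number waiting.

ρ = λ/μ = 7.1/11.2 = 0.6339
For M/M/1: Lq = λ²/(μ(μ-λ))
Lq = 50.41/(11.2 × 4.10)
Lq = 1.0978 customers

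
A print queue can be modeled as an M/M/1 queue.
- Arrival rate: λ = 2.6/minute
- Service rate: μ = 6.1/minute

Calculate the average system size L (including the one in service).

ρ = λ/μ = 2.6/6.1 = 0.4262
For M/M/1: L = λ/(μ-λ)
L = 2.6/(6.1-2.6) = 2.6/3.50
L = 0.7429 jobs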